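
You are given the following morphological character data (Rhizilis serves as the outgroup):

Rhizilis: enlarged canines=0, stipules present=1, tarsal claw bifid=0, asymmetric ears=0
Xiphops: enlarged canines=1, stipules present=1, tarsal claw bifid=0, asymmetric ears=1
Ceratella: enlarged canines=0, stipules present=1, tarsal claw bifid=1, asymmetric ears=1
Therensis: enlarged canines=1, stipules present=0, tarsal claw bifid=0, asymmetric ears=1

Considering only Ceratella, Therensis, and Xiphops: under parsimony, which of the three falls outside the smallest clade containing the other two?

Character polarity is set by the outgroup: the derived state is whichever differs from the outgroup's state, so for stipules present the derived state is '0', and for the remaining characters it is '1'.
enlarged canines: derived state '1' in Therensis and Xiphops only — synapomorphy for {Therensis, Xiphops}.
stipules present (derived state '0') is unique to Therensis (autapomorphy; uninformative for grouping).
tarsal claw bifid: derived state '1' in Ceratella only — an autapomorphy, so it tells us nothing about relationships among taxa.
asymmetric ears (derived state '1') is shared by all ingroup taxa — unites the whole ingroup.
Most parsimonious ingroup topology: ((Xiphops,Therensis),Ceratella).
Xiphops and Therensis share a more recent common ancestor with each other than either does with Ceratella, so Ceratella is the least closely related of the three.

Ceratella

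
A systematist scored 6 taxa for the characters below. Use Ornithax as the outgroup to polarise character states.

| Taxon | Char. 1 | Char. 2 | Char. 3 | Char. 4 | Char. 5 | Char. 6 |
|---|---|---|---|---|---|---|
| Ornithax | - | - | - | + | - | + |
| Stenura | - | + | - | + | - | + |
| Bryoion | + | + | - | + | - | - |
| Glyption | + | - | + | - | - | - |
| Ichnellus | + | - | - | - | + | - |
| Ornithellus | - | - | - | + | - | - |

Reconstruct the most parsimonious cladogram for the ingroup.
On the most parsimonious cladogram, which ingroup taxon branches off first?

Stenura

Character polarity is set by the outgroup: the derived state is whichever differs from the outgroup's state, so for Char. 4, Char. 6 the derived state is '-', and for the remaining characters it is '+'.
Char. 1: derived state '+' in Bryoion, Glyption, and Ichnellus only — synapomorphy for {Bryoion, Glyption, Ichnellus}.
Char. 2 groups Bryoion and Stenura, which is incompatible with the clades supported by the remaining characters; treating it as convergent (homoplasy) costs fewer steps than any alternative tree.
Char. 3: derived state '+' in Glyption only — an autapomorphy, so it tells us nothing about relationships among taxa.
Char. 4 (derived state '-') is shared by Glyption and Ichnellus — a synapomorphy uniting that clade.
Char. 5 (derived state '+') is unique to Ichnellus (autapomorphy; uninformative for grouping).
Char. 6 (derived state '-') is shared by Bryoion, Glyption, Ichnellus, and Ornithellus — a synapomorphy uniting that clade.
Most parsimonious ingroup topology: (Stenura,((Bryoion,(Glyption,Ichnellus)),Ornithellus)).
Stenura is sister to the clade containing all other ingroup taxa, so it is the earliest-diverging (most basal) ingroup lineage.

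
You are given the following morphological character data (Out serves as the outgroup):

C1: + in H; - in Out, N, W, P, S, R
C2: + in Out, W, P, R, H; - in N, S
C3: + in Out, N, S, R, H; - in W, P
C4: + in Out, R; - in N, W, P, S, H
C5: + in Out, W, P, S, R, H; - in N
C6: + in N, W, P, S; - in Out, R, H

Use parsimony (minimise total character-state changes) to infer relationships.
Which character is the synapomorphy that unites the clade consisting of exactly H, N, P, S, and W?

Character polarity is set by the outgroup: the derived state is whichever differs from the outgroup's state, so for C2, C3, C4, C5 the derived state is '-', and for the remaining characters it is '+'.
C1 (derived state '+') is unique to H (autapomorphy; uninformative for grouping).
C2: derived state '-' in N and S only — synapomorphy for {N, S}.
C3: derived state '-' in P and W only — synapomorphy for {P, W}.
C4: derived state '-' in H, N, P, S, and W only — synapomorphy for {H, N, P, S, W}.
C5 (derived state '-') is unique to N (autapomorphy; uninformative for grouping).
C6 (derived state '+') is shared by N, P, S, and W — a synapomorphy uniting that clade.
Most parsimonious ingroup topology: ((((N,S),(W,P)),H),R).
The clade {H, N, P, S, W} is supported by C4: its derived state '-' occurs in exactly those taxa and in no other taxon (including the outgroup).

C4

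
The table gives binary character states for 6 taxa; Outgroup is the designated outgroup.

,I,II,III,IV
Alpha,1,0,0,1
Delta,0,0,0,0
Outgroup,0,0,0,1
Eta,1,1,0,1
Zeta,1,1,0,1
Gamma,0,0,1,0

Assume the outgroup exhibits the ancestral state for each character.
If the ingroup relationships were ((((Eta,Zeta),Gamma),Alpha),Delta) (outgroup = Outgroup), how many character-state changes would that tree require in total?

Map each character onto ((((Eta,Zeta),Gamma),Alpha),Delta) (rooted by Outgroup) and count the minimum state changes it requires (Fitch parsimony):
I: 2; II: 1; III: 1; IV: 2.
Total tree length = 6.

6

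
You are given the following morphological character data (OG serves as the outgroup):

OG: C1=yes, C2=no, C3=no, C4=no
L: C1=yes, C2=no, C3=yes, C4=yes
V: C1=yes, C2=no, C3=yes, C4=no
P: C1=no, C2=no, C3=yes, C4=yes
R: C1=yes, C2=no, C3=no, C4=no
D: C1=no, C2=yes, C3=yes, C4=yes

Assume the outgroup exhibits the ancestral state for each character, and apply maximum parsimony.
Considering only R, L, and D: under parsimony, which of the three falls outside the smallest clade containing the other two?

R

Character polarity is set by the outgroup: the derived state is whichever differs from the outgroup's state, so for C1 the derived state is 'no', and for the remaining characters it is 'yes'.
C1 (derived state 'no') is shared by D and P — a synapomorphy uniting that clade.
C2: derived state 'yes' in D only — an autapomorphy, so it tells us nothing about relationships among taxa.
C3 (derived state 'yes') is shared by D, L, P, and V — a synapomorphy uniting that clade.
C4: derived state 'yes' in D, L, and P only — synapomorphy for {D, L, P}.
Most parsimonious ingroup topology: (((L,(P,D)),V),R).
L and D share a more recent common ancestor with each other than either does with R, so R is the least closely related of the three.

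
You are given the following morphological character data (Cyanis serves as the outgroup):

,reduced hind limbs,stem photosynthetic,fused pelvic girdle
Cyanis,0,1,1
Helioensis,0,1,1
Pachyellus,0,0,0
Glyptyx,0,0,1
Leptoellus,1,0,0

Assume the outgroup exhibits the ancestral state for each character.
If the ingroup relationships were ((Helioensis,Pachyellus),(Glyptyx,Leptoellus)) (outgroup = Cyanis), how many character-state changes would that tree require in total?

5

Map each character onto ((Helioensis,Pachyellus),(Glyptyx,Leptoellus)) (rooted by Cyanis) and count the minimum state changes it requires (Fitch parsimony):
reduced hind limbs: 1; stem photosynthetic: 2; fused pelvic girdle: 2.
Total tree length = 5.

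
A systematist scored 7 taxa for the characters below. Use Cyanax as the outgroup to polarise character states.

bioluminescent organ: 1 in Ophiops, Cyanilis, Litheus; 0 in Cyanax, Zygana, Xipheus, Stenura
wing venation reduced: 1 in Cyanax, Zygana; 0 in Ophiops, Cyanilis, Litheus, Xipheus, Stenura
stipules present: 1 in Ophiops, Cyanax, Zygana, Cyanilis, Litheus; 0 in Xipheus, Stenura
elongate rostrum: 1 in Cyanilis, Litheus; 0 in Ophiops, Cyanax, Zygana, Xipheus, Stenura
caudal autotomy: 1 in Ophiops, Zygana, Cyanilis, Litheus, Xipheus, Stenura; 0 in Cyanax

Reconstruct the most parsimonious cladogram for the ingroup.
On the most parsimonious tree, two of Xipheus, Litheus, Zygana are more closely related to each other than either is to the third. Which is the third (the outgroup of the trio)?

Zygana

Character polarity is set by the outgroup: the derived state is whichever differs from the outgroup's state, so for wing venation reduced, stipules present the derived state is '0', and for the remaining characters it is '1'.
bioluminescent organ: derived state '1' in Cyanilis, Litheus, and Ophiops only — synapomorphy for {Cyanilis, Litheus, Ophiops}.
wing venation reduced: derived state '0' in Cyanilis, Litheus, Ophiops, Stenura, and Xipheus only — synapomorphy for {Cyanilis, Litheus, Ophiops, Stenura, Xipheus}.
Only Stenura and Xipheus show the derived state '0' for stipules present, supporting them as a clade.
elongate rostrum: derived state '1' in Cyanilis and Litheus only — synapomorphy for {Cyanilis, Litheus}.
caudal autotomy (derived state '1') is shared by all ingroup taxa — unites the whole ingroup.
Most parsimonious ingroup topology: ((((Cyanilis,Litheus),Ophiops),(Xipheus,Stenura)),Zygana).
Litheus and Xipheus share a more recent common ancestor with each other than either does with Zygana, so Zygana is the least closely related of the three.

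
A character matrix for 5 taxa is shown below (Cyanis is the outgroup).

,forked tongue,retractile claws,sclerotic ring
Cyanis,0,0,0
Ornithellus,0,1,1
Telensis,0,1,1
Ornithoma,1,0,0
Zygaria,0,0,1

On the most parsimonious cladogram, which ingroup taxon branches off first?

Ornithoma

The outgroup has state '0' for every character, so '1' is the derived state throughout.
forked tongue (derived state '1') is unique to Ornithoma (autapomorphy; uninformative for grouping).
retractile claws (derived state '1') is shared by Ornithellus and Telensis — a synapomorphy uniting that clade.
Only Ornithellus, Telensis, and Zygaria show the derived state '1' for sclerotic ring, supporting them as a clade.
Most parsimonious ingroup topology: (((Ornithellus,Telensis),Zygaria),Ornithoma).
Ornithoma is sister to the clade containing all other ingroup taxa, so it is the earliest-diverging (most basal) ingroup lineage.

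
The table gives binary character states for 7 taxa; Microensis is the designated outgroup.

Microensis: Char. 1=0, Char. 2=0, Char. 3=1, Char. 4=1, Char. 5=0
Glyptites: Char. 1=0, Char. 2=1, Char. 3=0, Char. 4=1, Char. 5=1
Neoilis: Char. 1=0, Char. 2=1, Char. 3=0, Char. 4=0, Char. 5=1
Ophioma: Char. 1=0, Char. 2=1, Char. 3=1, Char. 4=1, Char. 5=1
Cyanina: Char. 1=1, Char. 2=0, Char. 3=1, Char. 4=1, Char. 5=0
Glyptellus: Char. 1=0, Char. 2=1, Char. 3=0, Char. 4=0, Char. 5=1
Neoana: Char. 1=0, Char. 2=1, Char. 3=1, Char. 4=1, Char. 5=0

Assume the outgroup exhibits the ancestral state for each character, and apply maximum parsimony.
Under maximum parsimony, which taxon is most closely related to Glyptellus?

Character polarity is set by the outgroup: the derived state is whichever differs from the outgroup's state, so for Char. 3, Char. 4 the derived state is '0', and for the remaining characters it is '1'.
Char. 1: derived state '1' in Cyanina only — an autapomorphy, so it tells us nothing about relationships among taxa.
Char. 2: derived state '1' in Glyptellus, Glyptites, Neoana, Neoilis, and Ophioma only — synapomorphy for {Glyptellus, Glyptites, Neoana, Neoilis, Ophioma}.
Char. 3 (derived state '0') is shared by Glyptellus, Glyptites, and Neoilis — a synapomorphy uniting that clade.
Only Glyptellus and Neoilis show the derived state '0' for Char. 4, supporting them as a clade.
Char. 5: derived state '1' in Glyptellus, Glyptites, Neoilis, and Ophioma only — synapomorphy for {Glyptellus, Glyptites, Neoilis, Ophioma}.
Most parsimonious ingroup topology: ((((Glyptites,(Neoilis,Glyptellus)),Ophioma),Neoana),Cyanina).
Glyptellus and Neoilis form a cherry on this tree, so they are sister taxa.

Neoilis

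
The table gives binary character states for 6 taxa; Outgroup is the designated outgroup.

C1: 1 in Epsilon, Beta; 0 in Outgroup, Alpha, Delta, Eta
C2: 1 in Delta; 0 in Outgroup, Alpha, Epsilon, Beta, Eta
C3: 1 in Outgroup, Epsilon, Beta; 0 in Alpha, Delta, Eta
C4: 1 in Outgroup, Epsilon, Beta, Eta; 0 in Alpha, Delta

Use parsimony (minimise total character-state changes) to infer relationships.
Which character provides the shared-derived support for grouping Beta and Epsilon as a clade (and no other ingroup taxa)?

C1

Character polarity is set by the outgroup: the derived state is whichever differs from the outgroup's state, so for C3, C4 the derived state is '0', and for the remaining characters it is '1'.
C1 (derived state '1') is shared by Beta and Epsilon — a synapomorphy uniting that clade.
C2 (derived state '1') is unique to Delta (autapomorphy; uninformative for grouping).
C3: derived state '0' in Alpha, Delta, and Eta only — synapomorphy for {Alpha, Delta, Eta}.
C4 (derived state '0') is shared by Alpha and Delta — a synapomorphy uniting that clade.
Most parsimonious ingroup topology: (((Alpha,Delta),Eta),(Epsilon,Beta)).
The clade {Beta, Epsilon} is supported by C1: its derived state '1' occurs in exactly those taxa and in no other taxon (including the outgroup).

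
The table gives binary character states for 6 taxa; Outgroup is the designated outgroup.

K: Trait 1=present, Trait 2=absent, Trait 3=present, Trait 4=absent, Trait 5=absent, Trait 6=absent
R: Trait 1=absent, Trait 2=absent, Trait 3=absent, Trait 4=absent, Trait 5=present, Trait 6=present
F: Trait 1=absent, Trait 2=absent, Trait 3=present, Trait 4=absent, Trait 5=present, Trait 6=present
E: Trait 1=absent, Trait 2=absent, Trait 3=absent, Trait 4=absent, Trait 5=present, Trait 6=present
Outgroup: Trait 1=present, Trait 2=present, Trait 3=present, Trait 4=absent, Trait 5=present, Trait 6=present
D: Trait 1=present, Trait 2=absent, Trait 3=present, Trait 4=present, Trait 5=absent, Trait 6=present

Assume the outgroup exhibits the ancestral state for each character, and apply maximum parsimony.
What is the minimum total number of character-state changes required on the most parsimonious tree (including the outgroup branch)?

6

Character polarity is set by the outgroup: the derived state is whichever differs from the outgroup's state, so for Trait 1, Trait 2, Trait 3, Trait 5, Trait 6 the derived state is 'absent', and for the remaining characters it is 'present'.
Only E, F, and R show the derived state 'absent' for Trait 1, supporting them as a clade.
All ingroup taxa share the derived state 'absent' for Trait 2; it defines the ingroup but does not resolve relationships within it.
Trait 3 (derived state 'absent') is shared by E and R — a synapomorphy uniting that clade.
Trait 4: derived state 'present' in D only — an autapomorphy, so it tells us nothing about relationships among taxa.
Only D and K show the derived state 'absent' for Trait 5, supporting them as a clade.
Trait 6 (derived state 'absent') is unique to K (autapomorphy; uninformative for grouping).
Most parsimonious ingroup topology: (((E,R),F),(D,K)).
Changes per character on this tree: Trait 1: 1; Trait 2: 1; Trait 3: 1; Trait 4: 1; Trait 5: 1; Trait 6: 1.
Total = 6.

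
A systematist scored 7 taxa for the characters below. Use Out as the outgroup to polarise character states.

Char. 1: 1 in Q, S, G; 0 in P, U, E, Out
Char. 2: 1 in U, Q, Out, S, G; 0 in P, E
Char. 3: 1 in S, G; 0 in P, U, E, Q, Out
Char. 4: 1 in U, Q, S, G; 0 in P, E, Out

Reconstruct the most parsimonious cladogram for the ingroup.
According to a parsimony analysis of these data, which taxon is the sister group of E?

P

Character polarity is set by the outgroup: the derived state is whichever differs from the outgroup's state, so for Char. 2 the derived state is '0', and for the remaining characters it is '1'.
Char. 1: derived state '1' in G, Q, and S only — synapomorphy for {G, Q, S}.
Char. 2: derived state '0' in E and P only — synapomorphy for {E, P}.
Only G and S show the derived state '1' for Char. 3, supporting them as a clade.
Char. 4: derived state '1' in G, Q, S, and U only — synapomorphy for {G, Q, S, U}.
Most parsimonious ingroup topology: ((P,E),(U,((G,S),Q))).
E and P form a cherry on this tree, so they are sister taxa.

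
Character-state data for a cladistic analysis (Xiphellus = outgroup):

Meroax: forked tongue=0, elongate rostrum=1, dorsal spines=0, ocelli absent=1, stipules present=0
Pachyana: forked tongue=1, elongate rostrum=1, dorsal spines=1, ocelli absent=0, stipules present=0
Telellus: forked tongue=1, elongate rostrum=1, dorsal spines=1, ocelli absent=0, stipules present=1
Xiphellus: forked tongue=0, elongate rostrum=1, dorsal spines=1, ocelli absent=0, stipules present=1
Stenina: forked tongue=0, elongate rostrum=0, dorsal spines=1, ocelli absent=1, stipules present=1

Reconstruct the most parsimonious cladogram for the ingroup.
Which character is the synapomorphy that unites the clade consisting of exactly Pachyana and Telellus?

forked tongue

Character polarity is set by the outgroup: the derived state is whichever differs from the outgroup's state, so for elongate rostrum, dorsal spines, stipules present the derived state is '0', and for the remaining characters it is '1'.
Only Pachyana and Telellus show the derived state '1' for forked tongue, supporting them as a clade.
elongate rostrum: derived state '0' in Stenina only — an autapomorphy, so it tells us nothing about relationships among taxa.
dorsal spines (derived state '0') is unique to Meroax (autapomorphy; uninformative for grouping).
ocelli absent (derived state '1') is shared by Meroax and Stenina — a synapomorphy uniting that clade.
stipules present groups Meroax and Pachyana, which is incompatible with the clades supported by the remaining characters; treating it as convergent (homoplasy) costs fewer steps than any alternative tree.
Most parsimonious ingroup topology: ((Pachyana,Telellus),(Meroax,Stenina)).
The clade {Pachyana, Telellus} is supported by forked tongue: its derived state '1' occurs in exactly those taxa and in no other taxon (including the outgroup).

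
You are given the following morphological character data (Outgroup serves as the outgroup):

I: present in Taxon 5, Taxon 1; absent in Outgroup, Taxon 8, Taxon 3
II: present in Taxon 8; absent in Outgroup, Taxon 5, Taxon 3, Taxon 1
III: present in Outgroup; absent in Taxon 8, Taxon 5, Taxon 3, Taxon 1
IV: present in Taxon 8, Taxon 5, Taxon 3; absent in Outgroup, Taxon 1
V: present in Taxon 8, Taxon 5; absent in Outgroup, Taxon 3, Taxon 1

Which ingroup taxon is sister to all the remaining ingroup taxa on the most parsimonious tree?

Taxon 1

Character polarity is set by the outgroup: the derived state is whichever differs from the outgroup's state, so for III the derived state is 'absent', and for the remaining characters it is 'present'.
I groups Taxon 1 and Taxon 5, which is incompatible with the clades supported by the remaining characters; treating it as convergent (homoplasy) costs fewer steps than any alternative tree.
II: derived state 'present' in Taxon 8 only — an autapomorphy, so it tells us nothing about relationships among taxa.
All ingroup taxa share the derived state 'absent' for III; it defines the ingroup but does not resolve relationships within it.
IV: derived state 'present' in Taxon 3, Taxon 5, and Taxon 8 only — synapomorphy for {Taxon 3, Taxon 5, Taxon 8}.
V: derived state 'present' in Taxon 5 and Taxon 8 only — synapomorphy for {Taxon 5, Taxon 8}.
Most parsimonious ingroup topology: (((Taxon 8,Taxon 5),Taxon 3),Taxon 1).
Taxon 1 is sister to the clade containing all other ingroup taxa, so it is the earliest-diverging (most basal) ingroup lineage.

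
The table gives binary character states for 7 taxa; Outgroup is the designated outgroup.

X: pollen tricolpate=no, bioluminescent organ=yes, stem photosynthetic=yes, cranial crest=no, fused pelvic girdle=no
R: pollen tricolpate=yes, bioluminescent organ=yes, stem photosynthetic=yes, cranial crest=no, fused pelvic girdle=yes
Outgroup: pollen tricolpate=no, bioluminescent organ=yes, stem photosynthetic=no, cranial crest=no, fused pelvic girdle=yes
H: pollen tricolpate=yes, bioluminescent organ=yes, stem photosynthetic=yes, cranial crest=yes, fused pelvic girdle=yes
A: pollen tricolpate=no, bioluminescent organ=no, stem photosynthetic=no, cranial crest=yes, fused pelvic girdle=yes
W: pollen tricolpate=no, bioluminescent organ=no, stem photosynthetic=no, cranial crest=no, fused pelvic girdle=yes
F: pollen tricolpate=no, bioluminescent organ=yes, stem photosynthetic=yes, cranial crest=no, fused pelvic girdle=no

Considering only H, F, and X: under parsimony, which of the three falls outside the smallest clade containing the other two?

H

Character polarity is set by the outgroup: the derived state is whichever differs from the outgroup's state, so for bioluminescent organ, fused pelvic girdle the derived state is 'no', and for the remaining characters it is 'yes'.
pollen tricolpate: derived state 'yes' in H and R only — synapomorphy for {H, R}.
Only A and W show the derived state 'no' for bioluminescent organ, supporting them as a clade.
stem photosynthetic (derived state 'yes') is shared by F, H, R, and X — a synapomorphy uniting that clade.
cranial crest groups A and H, which is incompatible with the clades supported by the remaining characters; treating it as convergent (homoplasy) costs fewer steps than any alternative tree.
fused pelvic girdle: derived state 'no' in F and X only — synapomorphy for {F, X}.
Most parsimonious ingroup topology: (((F,X),(H,R)),(A,W)).
X and F share a more recent common ancestor with each other than either does with H, so H is the least closely related of the three.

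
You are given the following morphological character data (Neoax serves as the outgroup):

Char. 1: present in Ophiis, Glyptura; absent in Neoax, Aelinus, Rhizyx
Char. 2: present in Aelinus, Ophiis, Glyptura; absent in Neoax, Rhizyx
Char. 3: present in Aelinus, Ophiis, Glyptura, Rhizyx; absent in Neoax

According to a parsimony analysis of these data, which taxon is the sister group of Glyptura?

The outgroup has state 'absent' for every character, so 'present' is the derived state throughout.
Char. 1: derived state 'present' in Glyptura and Ophiis only — synapomorphy for {Glyptura, Ophiis}.
Char. 2 (derived state 'present') is shared by Aelinus, Glyptura, and Ophiis — a synapomorphy uniting that clade.
Char. 3 (derived state 'present') is shared by all ingroup taxa — unites the whole ingroup.
Most parsimonious ingroup topology: ((Aelinus,(Ophiis,Glyptura)),Rhizyx).
Glyptura and Ophiis form a cherry on this tree, so they are sister taxa.

Ophiis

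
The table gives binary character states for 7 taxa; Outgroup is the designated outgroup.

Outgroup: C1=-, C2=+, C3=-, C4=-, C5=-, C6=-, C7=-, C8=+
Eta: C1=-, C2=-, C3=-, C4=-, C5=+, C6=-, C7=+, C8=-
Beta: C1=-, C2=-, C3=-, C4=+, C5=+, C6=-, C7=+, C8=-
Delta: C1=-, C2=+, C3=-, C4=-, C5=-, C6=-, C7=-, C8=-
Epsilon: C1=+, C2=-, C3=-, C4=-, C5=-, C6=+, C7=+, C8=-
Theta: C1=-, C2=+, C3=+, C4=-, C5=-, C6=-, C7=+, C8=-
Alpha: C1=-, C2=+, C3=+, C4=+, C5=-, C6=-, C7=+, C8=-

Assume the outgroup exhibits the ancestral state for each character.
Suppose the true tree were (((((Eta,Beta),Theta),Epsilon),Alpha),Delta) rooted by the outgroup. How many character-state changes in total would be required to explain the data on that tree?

Map each character onto (((((Eta,Beta),Theta),Epsilon),Alpha),Delta) (rooted by Outgroup) and count the minimum state changes it requires (Fitch parsimony):
C1: 1; C2: 2; C3: 2; C4: 2; C5: 1; C6: 1; C7: 1; C8: 1.
Total tree length = 11.

11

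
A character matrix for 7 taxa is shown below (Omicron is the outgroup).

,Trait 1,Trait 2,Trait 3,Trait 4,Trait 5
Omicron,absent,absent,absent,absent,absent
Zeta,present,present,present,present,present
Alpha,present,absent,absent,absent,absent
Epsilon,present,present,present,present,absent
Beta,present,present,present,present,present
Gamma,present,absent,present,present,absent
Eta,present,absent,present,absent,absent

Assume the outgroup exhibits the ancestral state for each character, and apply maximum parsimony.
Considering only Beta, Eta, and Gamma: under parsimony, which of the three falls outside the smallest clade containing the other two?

The outgroup has state 'absent' for every character, so 'present' is the derived state throughout.
Trait 1 (derived state 'present') is shared by all ingroup taxa — unites the whole ingroup.
Trait 2: derived state 'present' in Beta, Epsilon, and Zeta only — synapomorphy for {Beta, Epsilon, Zeta}.
Trait 3 (derived state 'present') is shared by Beta, Epsilon, Eta, Gamma, and Zeta — a synapomorphy uniting that clade.
Trait 4 (derived state 'present') is shared by Beta, Epsilon, Gamma, and Zeta — a synapomorphy uniting that clade.
Only Beta and Zeta show the derived state 'present' for Trait 5, supporting them as a clade.
Most parsimonious ingroup topology: (((((Zeta,Beta),Epsilon),Gamma),Eta),Alpha).
Gamma and Beta share a more recent common ancestor with each other than either does with Eta, so Eta is the least closely related of the three.

Eta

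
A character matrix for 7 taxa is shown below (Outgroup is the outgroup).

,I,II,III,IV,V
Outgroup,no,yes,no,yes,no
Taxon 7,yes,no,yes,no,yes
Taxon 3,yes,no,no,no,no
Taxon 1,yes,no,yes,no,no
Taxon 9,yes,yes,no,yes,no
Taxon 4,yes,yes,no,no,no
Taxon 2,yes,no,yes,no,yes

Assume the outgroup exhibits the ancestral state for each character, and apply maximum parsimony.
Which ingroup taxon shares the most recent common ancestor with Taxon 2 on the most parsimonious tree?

Character polarity is set by the outgroup: the derived state is whichever differs from the outgroup's state, so for II, IV the derived state is 'no', and for the remaining characters it is 'yes'.
All ingroup taxa share the derived state 'yes' for I; it defines the ingroup but does not resolve relationships within it.
II (derived state 'no') is shared by Taxon 1, Taxon 2, Taxon 3, and Taxon 7 — a synapomorphy uniting that clade.
III (derived state 'yes') is shared by Taxon 1, Taxon 2, and Taxon 7 — a synapomorphy uniting that clade.
IV (derived state 'no') is shared by Taxon 1, Taxon 2, Taxon 3, Taxon 4, and Taxon 7 — a synapomorphy uniting that clade.
V (derived state 'yes') is shared by Taxon 2 and Taxon 7 — a synapomorphy uniting that clade.
Most parsimonious ingroup topology: (((((Taxon 7,Taxon 2),Taxon 1),Taxon 3),Taxon 4),Taxon 9).
Taxon 2 and Taxon 7 form a cherry on this tree, so they are sister taxa.

Taxon 7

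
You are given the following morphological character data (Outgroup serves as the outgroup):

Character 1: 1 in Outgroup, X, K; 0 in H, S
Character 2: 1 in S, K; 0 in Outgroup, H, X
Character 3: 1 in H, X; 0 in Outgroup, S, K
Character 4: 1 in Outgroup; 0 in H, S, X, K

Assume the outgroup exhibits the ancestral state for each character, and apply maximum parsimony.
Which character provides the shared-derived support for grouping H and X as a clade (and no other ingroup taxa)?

Character polarity is set by the outgroup: the derived state is whichever differs from the outgroup's state, so for Character 1, Character 4 the derived state is '0', and for the remaining characters it is '1'.
Character 1 (state '0') occurs in H and S but conflicts with the nesting implied by the other characters — most parsimoniously interpreted as homoplasy.
Character 2: derived state '1' in K and S only — synapomorphy for {K, S}.
Only H and X show the derived state '1' for Character 3, supporting them as a clade.
Character 4 (derived state '0') is shared by all ingroup taxa — unites the whole ingroup.
Most parsimonious ingroup topology: ((H,X),(S,K)).
The clade {H, X} is supported by Character 3: its derived state '1' occurs in exactly those taxa and in no other taxon (including the outgroup).

Character 3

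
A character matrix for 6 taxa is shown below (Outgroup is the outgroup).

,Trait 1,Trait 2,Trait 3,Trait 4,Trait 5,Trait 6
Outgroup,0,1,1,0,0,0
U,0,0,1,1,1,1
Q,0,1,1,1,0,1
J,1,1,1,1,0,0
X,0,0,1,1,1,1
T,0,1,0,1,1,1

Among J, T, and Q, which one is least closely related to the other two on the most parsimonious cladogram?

Character polarity is set by the outgroup: the derived state is whichever differs from the outgroup's state, so for Trait 2, Trait 3 the derived state is '0', and for the remaining characters it is '1'.
Trait 1 (derived state '1') is unique to J (autapomorphy; uninformative for grouping).
Trait 2 (derived state '0') is shared by U and X — a synapomorphy uniting that clade.
Trait 3 (derived state '0') is unique to T (autapomorphy; uninformative for grouping).
Trait 4 (derived state '1') is shared by all ingroup taxa — unites the whole ingroup.
Trait 5 (derived state '1') is shared by T, U, and X — a synapomorphy uniting that clade.
Only Q, T, U, and X show the derived state '1' for Trait 6, supporting them as a clade.
Most parsimonious ingroup topology: ((((U,X),T),Q),J).
T and Q share a more recent common ancestor with each other than either does with J, so J is the least closely related of the three.

J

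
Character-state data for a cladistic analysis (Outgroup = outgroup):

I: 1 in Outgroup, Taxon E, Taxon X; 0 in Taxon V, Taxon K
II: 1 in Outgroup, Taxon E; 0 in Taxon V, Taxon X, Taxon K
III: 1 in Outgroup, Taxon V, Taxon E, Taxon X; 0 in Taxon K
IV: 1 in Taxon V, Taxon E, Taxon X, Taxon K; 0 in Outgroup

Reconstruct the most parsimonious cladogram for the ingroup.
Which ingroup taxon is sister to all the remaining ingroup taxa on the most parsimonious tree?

Character polarity is set by the outgroup: the derived state is whichever differs from the outgroup's state, so for I, II, III the derived state is '0', and for the remaining characters it is '1'.
I (derived state '0') is shared by Taxon K and Taxon V — a synapomorphy uniting that clade.
Only Taxon K, Taxon V, and Taxon X show the derived state '0' for II, supporting them as a clade.
III (derived state '0') is unique to Taxon K (autapomorphy; uninformative for grouping).
All ingroup taxa share the derived state '1' for IV; it defines the ingroup but does not resolve relationships within it.
Most parsimonious ingroup topology: (((Taxon V,Taxon K),Taxon X),Taxon E).
Taxon E is sister to the clade containing all other ingroup taxa, so it is the earliest-diverging (most basal) ingroup lineage.

Taxon E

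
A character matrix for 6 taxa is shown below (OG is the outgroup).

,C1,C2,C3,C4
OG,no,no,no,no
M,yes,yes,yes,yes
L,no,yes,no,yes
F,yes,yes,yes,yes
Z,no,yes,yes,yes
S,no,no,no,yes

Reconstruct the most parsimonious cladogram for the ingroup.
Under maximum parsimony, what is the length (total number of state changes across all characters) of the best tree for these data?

4

The outgroup has state 'no' for every character, so 'yes' is the derived state throughout.
C1: derived state 'yes' in F and M only — synapomorphy for {F, M}.
C2: derived state 'yes' in F, L, M, and Z only — synapomorphy for {F, L, M, Z}.
C3 (derived state 'yes') is shared by F, M, and Z — a synapomorphy uniting that clade.
All ingroup taxa share the derived state 'yes' for C4; it defines the ingroup but does not resolve relationships within it.
Most parsimonious ingroup topology: ((((M,F),Z),L),S).
Changes per character on this tree: C1: 1; C2: 1; C3: 1; C4: 1.
Total = 4.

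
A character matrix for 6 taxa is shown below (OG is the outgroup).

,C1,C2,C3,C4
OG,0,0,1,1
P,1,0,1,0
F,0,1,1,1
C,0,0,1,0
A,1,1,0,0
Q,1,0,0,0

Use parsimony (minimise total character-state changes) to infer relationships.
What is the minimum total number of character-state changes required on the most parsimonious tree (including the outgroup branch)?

Character polarity is set by the outgroup: the derived state is whichever differs from the outgroup's state, so for C3, C4 the derived state is '0', and for the remaining characters it is '1'.
Only A, P, and Q show the derived state '1' for C1, supporting them as a clade.
C2 (state '1') occurs in A and F but conflicts with the nesting implied by the other characters — most parsimoniously interpreted as homoplasy.
C3: derived state '0' in A and Q only — synapomorphy for {A, Q}.
C4 (derived state '0') is shared by A, C, P, and Q — a synapomorphy uniting that clade.
Most parsimonious ingroup topology: (((P,(A,Q)),C),F).
Changes per character on this tree: C1: 1; C2: 2; C3: 1; C4: 1.
Total = 5.

5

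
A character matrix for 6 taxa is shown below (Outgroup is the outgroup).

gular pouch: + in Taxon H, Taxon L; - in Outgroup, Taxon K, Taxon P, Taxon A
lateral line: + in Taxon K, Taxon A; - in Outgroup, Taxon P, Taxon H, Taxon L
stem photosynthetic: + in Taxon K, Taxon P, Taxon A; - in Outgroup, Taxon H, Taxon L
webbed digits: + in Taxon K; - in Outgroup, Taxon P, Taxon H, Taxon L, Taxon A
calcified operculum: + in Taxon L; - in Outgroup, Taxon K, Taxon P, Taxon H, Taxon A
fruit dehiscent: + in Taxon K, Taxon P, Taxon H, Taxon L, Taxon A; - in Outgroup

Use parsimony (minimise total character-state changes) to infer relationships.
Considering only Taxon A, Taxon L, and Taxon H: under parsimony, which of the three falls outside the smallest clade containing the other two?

The outgroup has state '-' for every character, so '+' is the derived state throughout.
Only Taxon H and Taxon L show the derived state '+' for gular pouch, supporting them as a clade.
lateral line (derived state '+') is shared by Taxon A and Taxon K — a synapomorphy uniting that clade.
stem photosynthetic: derived state '+' in Taxon A, Taxon K, and Taxon P only — synapomorphy for {Taxon A, Taxon K, Taxon P}.
webbed digits: derived state '+' in Taxon K only — an autapomorphy, so it tells us nothing about relationships among taxa.
calcified operculum: derived state '+' in Taxon L only — an autapomorphy, so it tells us nothing about relationships among taxa.
fruit dehiscent (derived state '+') is shared by all ingroup taxa — unites the whole ingroup.
Most parsimonious ingroup topology: (((Taxon K,Taxon A),Taxon P),(Taxon H,Taxon L)).
Taxon L and Taxon H share a more recent common ancestor with each other than either does with Taxon A, so Taxon A is the least closely related of the three.

Taxon A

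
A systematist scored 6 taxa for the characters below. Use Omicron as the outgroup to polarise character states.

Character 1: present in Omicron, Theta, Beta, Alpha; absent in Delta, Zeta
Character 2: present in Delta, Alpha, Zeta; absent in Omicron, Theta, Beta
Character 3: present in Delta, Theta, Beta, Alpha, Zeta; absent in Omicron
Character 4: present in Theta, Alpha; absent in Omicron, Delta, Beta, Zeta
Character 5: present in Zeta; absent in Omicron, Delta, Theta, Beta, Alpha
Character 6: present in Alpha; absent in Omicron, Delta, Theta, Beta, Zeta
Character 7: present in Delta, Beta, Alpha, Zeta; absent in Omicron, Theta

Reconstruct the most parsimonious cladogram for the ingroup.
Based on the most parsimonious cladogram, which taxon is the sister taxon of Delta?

Zeta

Character polarity is set by the outgroup: the derived state is whichever differs from the outgroup's state, so for Character 1 the derived state is 'absent', and for the remaining characters it is 'present'.
Character 1 (derived state 'absent') is shared by Delta and Zeta — a synapomorphy uniting that clade.
Only Alpha, Delta, and Zeta show the derived state 'present' for Character 2, supporting them as a clade.
All ingroup taxa share the derived state 'present' for Character 3; it defines the ingroup but does not resolve relationships within it.
Character 4 (state 'present') occurs in Alpha and Theta but conflicts with the nesting implied by the other characters — most parsimoniously interpreted as homoplasy.
Character 5 (derived state 'present') is unique to Zeta (autapomorphy; uninformative for grouping).
Character 6 (derived state 'present') is unique to Alpha (autapomorphy; uninformative for grouping).
Character 7: derived state 'present' in Alpha, Beta, Delta, and Zeta only — synapomorphy for {Alpha, Beta, Delta, Zeta}.
Most parsimonious ingroup topology: ((((Delta,Zeta),Alpha),Beta),Theta).
Delta and Zeta form a cherry on this tree, so they are sister taxa.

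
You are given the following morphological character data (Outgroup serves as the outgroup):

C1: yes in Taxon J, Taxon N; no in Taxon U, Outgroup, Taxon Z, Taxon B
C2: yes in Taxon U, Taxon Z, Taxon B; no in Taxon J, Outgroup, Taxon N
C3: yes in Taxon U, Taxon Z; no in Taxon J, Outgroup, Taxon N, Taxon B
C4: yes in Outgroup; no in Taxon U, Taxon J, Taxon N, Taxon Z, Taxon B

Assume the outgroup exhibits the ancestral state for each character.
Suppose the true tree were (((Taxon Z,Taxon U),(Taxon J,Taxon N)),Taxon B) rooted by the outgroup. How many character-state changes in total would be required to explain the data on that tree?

Map each character onto (((Taxon Z,Taxon U),(Taxon J,Taxon N)),Taxon B) (rooted by Outgroup) and count the minimum state changes it requires (Fitch parsimony):
C1: 1; C2: 2; C3: 1; C4: 1.
Total tree length = 5.

5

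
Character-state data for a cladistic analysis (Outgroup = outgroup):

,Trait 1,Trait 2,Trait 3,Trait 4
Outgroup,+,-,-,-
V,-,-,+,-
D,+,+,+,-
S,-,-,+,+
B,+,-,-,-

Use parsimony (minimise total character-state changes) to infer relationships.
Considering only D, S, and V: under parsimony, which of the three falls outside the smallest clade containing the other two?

D

Character polarity is set by the outgroup: the derived state is whichever differs from the outgroup's state, so for Trait 1 the derived state is '-', and for the remaining characters it is '+'.
Only S and V show the derived state '-' for Trait 1, supporting them as a clade.
Trait 2: derived state '+' in D only — an autapomorphy, so it tells us nothing about relationships among taxa.
Trait 3 (derived state '+') is shared by D, S, and V — a synapomorphy uniting that clade.
Trait 4: derived state '+' in S only — an autapomorphy, so it tells us nothing about relationships among taxa.
Most parsimonious ingroup topology: (((V,S),D),B).
S and V share a more recent common ancestor with each other than either does with D, so D is the least closely related of the three.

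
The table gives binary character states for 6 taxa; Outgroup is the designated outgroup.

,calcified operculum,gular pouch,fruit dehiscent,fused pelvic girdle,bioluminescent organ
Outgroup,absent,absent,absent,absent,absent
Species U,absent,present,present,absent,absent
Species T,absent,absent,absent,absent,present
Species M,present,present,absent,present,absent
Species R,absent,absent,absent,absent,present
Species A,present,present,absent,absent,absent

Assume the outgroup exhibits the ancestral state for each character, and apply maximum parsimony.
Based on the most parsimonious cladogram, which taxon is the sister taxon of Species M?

Species A

The outgroup has state 'absent' for every character, so 'present' is the derived state throughout.
calcified operculum (derived state 'present') is shared by Species A and Species M — a synapomorphy uniting that clade.
gular pouch (derived state 'present') is shared by Species A, Species M, and Species U — a synapomorphy uniting that clade.
fruit dehiscent (derived state 'present') is unique to Species U (autapomorphy; uninformative for grouping).
fused pelvic girdle (derived state 'present') is unique to Species M (autapomorphy; uninformative for grouping).
bioluminescent organ: derived state 'present' in Species R and Species T only — synapomorphy for {Species R, Species T}.
Most parsimonious ingroup topology: ((Species U,(Species M,Species A)),(Species T,Species R)).
Species M and Species A form a cherry on this tree, so they are sister taxa.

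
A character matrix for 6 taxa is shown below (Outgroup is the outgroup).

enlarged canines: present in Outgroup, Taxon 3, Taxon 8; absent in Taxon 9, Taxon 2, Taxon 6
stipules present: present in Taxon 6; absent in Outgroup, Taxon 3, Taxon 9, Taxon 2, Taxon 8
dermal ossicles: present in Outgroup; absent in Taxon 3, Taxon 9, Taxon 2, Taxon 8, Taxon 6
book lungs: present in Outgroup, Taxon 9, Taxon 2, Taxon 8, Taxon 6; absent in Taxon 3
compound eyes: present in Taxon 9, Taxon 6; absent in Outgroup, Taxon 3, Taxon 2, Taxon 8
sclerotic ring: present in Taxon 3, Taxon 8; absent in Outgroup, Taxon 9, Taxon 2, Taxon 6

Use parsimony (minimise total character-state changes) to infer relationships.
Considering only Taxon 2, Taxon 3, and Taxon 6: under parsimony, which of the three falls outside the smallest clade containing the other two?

Character polarity is set by the outgroup: the derived state is whichever differs from the outgroup's state, so for enlarged canines, dermal ossicles, book lungs the derived state is 'absent', and for the remaining characters it is 'present'.
enlarged canines: derived state 'absent' in Taxon 2, Taxon 6, and Taxon 9 only — synapomorphy for {Taxon 2, Taxon 6, Taxon 9}.
stipules present (derived state 'present') is unique to Taxon 6 (autapomorphy; uninformative for grouping).
All ingroup taxa share the derived state 'absent' for dermal ossicles; it defines the ingroup but does not resolve relationships within it.
book lungs (derived state 'absent') is unique to Taxon 3 (autapomorphy; uninformative for grouping).
Only Taxon 6 and Taxon 9 show the derived state 'present' for compound eyes, supporting them as a clade.
sclerotic ring (derived state 'present') is shared by Taxon 3 and Taxon 8 — a synapomorphy uniting that clade.
Most parsimonious ingroup topology: ((Taxon 3,Taxon 8),((Taxon 9,Taxon 6),Taxon 2)).
Taxon 2 and Taxon 6 share a more recent common ancestor with each other than either does with Taxon 3, so Taxon 3 is the least closely related of the three.

Taxon 3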